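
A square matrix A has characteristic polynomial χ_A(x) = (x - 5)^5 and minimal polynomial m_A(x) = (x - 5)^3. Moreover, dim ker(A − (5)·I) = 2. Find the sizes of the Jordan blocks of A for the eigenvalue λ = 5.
Block sizes for λ = 5: [3, 2]

Step 1 — from the characteristic polynomial, algebraic multiplicity of λ = 5 is 5. From dim ker(A − (5)·I) = 2, there are exactly 2 Jordan blocks for λ = 5.
Step 2 — from the minimal polynomial, the factor (x − 5)^3 tells us the largest block for λ = 5 has size 3.
Step 3 — with total size 5, 2 blocks, and largest block 3, the block sizes (in nonincreasing order) are [3, 2].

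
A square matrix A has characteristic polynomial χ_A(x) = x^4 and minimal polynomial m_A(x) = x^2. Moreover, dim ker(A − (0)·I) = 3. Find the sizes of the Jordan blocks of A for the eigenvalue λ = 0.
Block sizes for λ = 0: [2, 1, 1]

Step 1 — from the characteristic polynomial, algebraic multiplicity of λ = 0 is 4. From dim ker(A − (0)·I) = 3, there are exactly 3 Jordan blocks for λ = 0.
Step 2 — from the minimal polynomial, the factor (x − 0)^2 tells us the largest block for λ = 0 has size 2.
Step 3 — with total size 4, 3 blocks, and largest block 2, the block sizes (in nonincreasing order) are [2, 1, 1].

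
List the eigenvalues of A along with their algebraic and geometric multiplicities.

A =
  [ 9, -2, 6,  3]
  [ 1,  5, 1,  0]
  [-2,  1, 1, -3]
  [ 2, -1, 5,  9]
λ = 6: alg = 4, geom = 2

Step 1 — factor the characteristic polynomial to read off the algebraic multiplicities:
  χ_A(x) = (x - 6)^4

Step 2 — compute geometric multiplicities via the rank-nullity identity g(λ) = n − rank(A − λI):
  rank(A − (6)·I) = 2, so dim ker(A − (6)·I) = n − 2 = 2

Summary:
  λ = 6: algebraic multiplicity = 4, geometric multiplicity = 2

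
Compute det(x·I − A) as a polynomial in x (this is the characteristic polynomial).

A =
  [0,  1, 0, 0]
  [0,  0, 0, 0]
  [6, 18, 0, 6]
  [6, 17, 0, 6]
x^4 - 6*x^3

Expanding det(x·I − A) (e.g. by cofactor expansion or by noting that A is similar to its Jordan form J, which has the same characteristic polynomial as A) gives
  χ_A(x) = x^4 - 6*x^3
which factors as x^3*(x - 6). The eigenvalues (with algebraic multiplicities) are λ = 0 with multiplicity 3, λ = 6 with multiplicity 1.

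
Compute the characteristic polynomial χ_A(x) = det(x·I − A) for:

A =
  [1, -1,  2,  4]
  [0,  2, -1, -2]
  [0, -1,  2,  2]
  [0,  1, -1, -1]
x^4 - 4*x^3 + 6*x^2 - 4*x + 1

Expanding det(x·I − A) (e.g. by cofactor expansion or by noting that A is similar to its Jordan form J, which has the same characteristic polynomial as A) gives
  χ_A(x) = x^4 - 4*x^3 + 6*x^2 - 4*x + 1
which factors as (x - 1)^4. The eigenvalues (with algebraic multiplicities) are λ = 1 with multiplicity 4.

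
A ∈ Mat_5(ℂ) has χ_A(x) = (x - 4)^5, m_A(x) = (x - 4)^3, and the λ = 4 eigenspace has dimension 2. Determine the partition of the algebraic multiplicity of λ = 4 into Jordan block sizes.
Block sizes for λ = 4: [3, 2]

Step 1 — from the characteristic polynomial, algebraic multiplicity of λ = 4 is 5. From dim ker(A − (4)·I) = 2, there are exactly 2 Jordan blocks for λ = 4.
Step 2 — from the minimal polynomial, the factor (x − 4)^3 tells us the largest block for λ = 4 has size 3.
Step 3 — with total size 5, 2 blocks, and largest block 3, the block sizes (in nonincreasing order) are [3, 2].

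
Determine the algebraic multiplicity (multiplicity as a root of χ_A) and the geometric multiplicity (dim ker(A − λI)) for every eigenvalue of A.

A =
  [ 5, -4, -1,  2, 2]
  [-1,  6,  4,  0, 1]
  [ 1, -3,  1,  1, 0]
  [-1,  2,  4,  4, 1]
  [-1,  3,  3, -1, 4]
λ = 4: alg = 5, geom = 2

Step 1 — factor the characteristic polynomial to read off the algebraic multiplicities:
  χ_A(x) = (x - 4)^5

Step 2 — compute geometric multiplicities via the rank-nullity identity g(λ) = n − rank(A − λI):
  rank(A − (4)·I) = 3, so dim ker(A − (4)·I) = n − 3 = 2

Summary:
  λ = 4: algebraic multiplicity = 5, geometric multiplicity = 2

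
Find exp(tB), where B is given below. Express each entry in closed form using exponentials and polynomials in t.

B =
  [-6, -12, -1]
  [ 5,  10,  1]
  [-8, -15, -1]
e^{tB} =
  [-3*t^2*exp(t)/2 - 7*t*exp(t) + exp(t), -9*t^2*exp(t)/2 - 12*t*exp(t), -3*t^2*exp(t)/2 - t*exp(t)]
  [t^2*exp(t) + 5*t*exp(t), 3*t^2*exp(t) + 9*t*exp(t) + exp(t), t^2*exp(t) + t*exp(t)]
  [-3*t^2*exp(t)/2 - 8*t*exp(t), -9*t^2*exp(t)/2 - 15*t*exp(t), -3*t^2*exp(t)/2 - 2*t*exp(t) + exp(t)]

Strategy: write B = P · J · P⁻¹ where J is a Jordan canonical form, so e^{tB} = P · e^{tJ} · P⁻¹, and e^{tJ} can be computed block-by-block.

B has Jordan form
J =
  [1, 1, 0]
  [0, 1, 1]
  [0, 0, 1]
(up to reordering of blocks).

Per-block formulas:
  For a 3×3 Jordan block J_3(1): exp(t · J_3(1)) = e^(1t)·(I + t·N + (t^2/2)·N^2), where N is the 3×3 nilpotent shift.

After assembling e^{tJ} and conjugating by P, we get:

e^{tB} =
  [-3*t^2*exp(t)/2 - 7*t*exp(t) + exp(t), -9*t^2*exp(t)/2 - 12*t*exp(t), -3*t^2*exp(t)/2 - t*exp(t)]
  [t^2*exp(t) + 5*t*exp(t), 3*t^2*exp(t) + 9*t*exp(t) + exp(t), t^2*exp(t) + t*exp(t)]
  [-3*t^2*exp(t)/2 - 8*t*exp(t), -9*t^2*exp(t)/2 - 15*t*exp(t), -3*t^2*exp(t)/2 - 2*t*exp(t) + exp(t)]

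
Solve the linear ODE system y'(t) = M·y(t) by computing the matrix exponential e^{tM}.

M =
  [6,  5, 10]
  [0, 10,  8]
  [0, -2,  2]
e^{tM} =
  [exp(6*t), 5*t*exp(6*t), 10*t*exp(6*t)]
  [0, 4*t*exp(6*t) + exp(6*t), 8*t*exp(6*t)]
  [0, -2*t*exp(6*t), -4*t*exp(6*t) + exp(6*t)]

Strategy: write M = P · J · P⁻¹ where J is a Jordan canonical form, so e^{tM} = P · e^{tJ} · P⁻¹, and e^{tJ} can be computed block-by-block.

M has Jordan form
J =
  [6, 1, 0]
  [0, 6, 0]
  [0, 0, 6]
(up to reordering of blocks).

Per-block formulas:
  For a 2×2 Jordan block J_2(6): exp(t · J_2(6)) = e^(6t)·(I + t·N), where N is the 2×2 nilpotent shift.
  For a 1×1 block at λ = 6: exp(t · [6]) = [e^(6t)].

After assembling e^{tJ} and conjugating by P, we get:

e^{tM} =
  [exp(6*t), 5*t*exp(6*t), 10*t*exp(6*t)]
  [0, 4*t*exp(6*t) + exp(6*t), 8*t*exp(6*t)]
  [0, -2*t*exp(6*t), -4*t*exp(6*t) + exp(6*t)]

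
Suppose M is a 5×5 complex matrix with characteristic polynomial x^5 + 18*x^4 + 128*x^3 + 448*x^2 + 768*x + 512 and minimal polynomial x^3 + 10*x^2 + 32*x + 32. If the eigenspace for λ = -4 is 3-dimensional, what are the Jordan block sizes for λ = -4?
Block sizes for λ = -4: [2, 1, 1]

Step 1 — from the characteristic polynomial, algebraic multiplicity of λ = -4 is 4. From dim ker(M − (-4)·I) = 3, there are exactly 3 Jordan blocks for λ = -4.
Step 2 — from the minimal polynomial, the factor (x + 4)^2 tells us the largest block for λ = -4 has size 2.
Step 3 — with total size 4, 3 blocks, and largest block 2, the block sizes (in nonincreasing order) are [2, 1, 1].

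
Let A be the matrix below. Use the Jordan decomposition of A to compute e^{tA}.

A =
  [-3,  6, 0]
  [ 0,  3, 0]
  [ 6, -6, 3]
e^{tA} =
  [exp(-3*t), exp(3*t) - exp(-3*t), 0]
  [0, exp(3*t), 0]
  [exp(3*t) - exp(-3*t), -exp(3*t) + exp(-3*t), exp(3*t)]

Strategy: write A = P · J · P⁻¹ where J is a Jordan canonical form, so e^{tA} = P · e^{tJ} · P⁻¹, and e^{tJ} can be computed block-by-block.

A has Jordan form
J =
  [-3, 0, 0]
  [ 0, 3, 0]
  [ 0, 0, 3]
(up to reordering of blocks).

Per-block formulas:
  For a 1×1 block at λ = 3: exp(t · [3]) = [e^(3t)].
  For a 1×1 block at λ = -3: exp(t · [-3]) = [e^(-3t)].

After assembling e^{tJ} and conjugating by P, we get:

e^{tA} =
  [exp(-3*t), exp(3*t) - exp(-3*t), 0]
  [0, exp(3*t), 0]
  [exp(3*t) - exp(-3*t), -exp(3*t) + exp(-3*t), exp(3*t)]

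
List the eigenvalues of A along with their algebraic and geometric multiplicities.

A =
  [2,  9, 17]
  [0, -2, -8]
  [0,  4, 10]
λ = 2: alg = 2, geom = 1; λ = 6: alg = 1, geom = 1

Step 1 — factor the characteristic polynomial to read off the algebraic multiplicities:
  χ_A(x) = (x - 6)*(x - 2)^2

Step 2 — compute geometric multiplicities via the rank-nullity identity g(λ) = n − rank(A − λI):
  rank(A − (2)·I) = 2, so dim ker(A − (2)·I) = n − 2 = 1
  rank(A − (6)·I) = 2, so dim ker(A − (6)·I) = n − 2 = 1

Summary:
  λ = 2: algebraic multiplicity = 2, geometric multiplicity = 1
  λ = 6: algebraic multiplicity = 1, geometric multiplicity = 1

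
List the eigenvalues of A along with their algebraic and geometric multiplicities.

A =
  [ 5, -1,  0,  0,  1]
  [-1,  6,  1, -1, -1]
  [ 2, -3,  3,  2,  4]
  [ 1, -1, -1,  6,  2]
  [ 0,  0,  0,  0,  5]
λ = 5: alg = 5, geom = 2

Step 1 — factor the characteristic polynomial to read off the algebraic multiplicities:
  χ_A(x) = (x - 5)^5

Step 2 — compute geometric multiplicities via the rank-nullity identity g(λ) = n − rank(A − λI):
  rank(A − (5)·I) = 3, so dim ker(A − (5)·I) = n − 3 = 2

Summary:
  λ = 5: algebraic multiplicity = 5, geometric multiplicity = 2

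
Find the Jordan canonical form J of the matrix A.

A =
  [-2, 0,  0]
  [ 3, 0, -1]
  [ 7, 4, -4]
J_3(-2)

The characteristic polynomial is
  det(x·I − A) = x^3 + 6*x^2 + 12*x + 8 = (x + 2)^3

Eigenvalues and multiplicities (the geometric multiplicity of λ is n − rank(A − λI), which equals the number of Jordan blocks for λ):
  λ = -2: algebraic multiplicity = 3, geometric multiplicity = 1

Determining the block sizes for each eigenvalue:
  λ = -2: one block (gm = 1), so the single block has size am = 3 → block sizes [3]

Assembling the blocks gives a Jordan form
J =
  [-2,  1,  0]
  [ 0, -2,  1]
  [ 0,  0, -2]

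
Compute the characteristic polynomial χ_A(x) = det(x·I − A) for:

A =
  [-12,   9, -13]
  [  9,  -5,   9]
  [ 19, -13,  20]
x^3 - 3*x^2 + 3*x - 1

Expanding det(x·I − A) (e.g. by cofactor expansion or by noting that A is similar to its Jordan form J, which has the same characteristic polynomial as A) gives
  χ_A(x) = x^3 - 3*x^2 + 3*x - 1
which factors as (x - 1)^3. The eigenvalues (with algebraic multiplicities) are λ = 1 with multiplicity 3.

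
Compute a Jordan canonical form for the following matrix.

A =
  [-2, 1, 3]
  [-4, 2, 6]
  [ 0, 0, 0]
J_2(0) ⊕ J_1(0)

The characteristic polynomial is
  det(x·I − A) = x^3

Eigenvalues and multiplicities (the geometric multiplicity of λ is n − rank(A − λI), which equals the number of Jordan blocks for λ):
  λ = 0: algebraic multiplicity = 3, geometric multiplicity = 2

Determining the block sizes for each eigenvalue:
  λ = 0: 2 blocks summing to 3 forces exactly one block of size 2 and the rest size 1 → block sizes [2, 1]

Assembling the blocks gives a Jordan form
J =
  [0, 1, 0]
  [0, 0, 0]
  [0, 0, 0]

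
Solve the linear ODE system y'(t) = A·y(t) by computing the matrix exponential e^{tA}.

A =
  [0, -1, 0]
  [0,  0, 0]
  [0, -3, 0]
e^{tA} =
  [1, -t, 0]
  [0, 1, 0]
  [0, -3*t, 1]

Strategy: write A = P · J · P⁻¹ where J is a Jordan canonical form, so e^{tA} = P · e^{tJ} · P⁻¹, and e^{tJ} can be computed block-by-block.

A has Jordan form
J =
  [0, 1, 0]
  [0, 0, 0]
  [0, 0, 0]
(up to reordering of blocks).

Per-block formulas:
  For a 1×1 block at λ = 0: exp(t · [0]) = [e^(0t)].
  For a 2×2 Jordan block J_2(0): exp(t · J_2(0)) = e^(0t)·(I + t·N), where N is the 2×2 nilpotent shift.

After assembling e^{tJ} and conjugating by P, we get:

e^{tA} =
  [1, -t, 0]
  [0, 1, 0]
  [0, -3*t, 1]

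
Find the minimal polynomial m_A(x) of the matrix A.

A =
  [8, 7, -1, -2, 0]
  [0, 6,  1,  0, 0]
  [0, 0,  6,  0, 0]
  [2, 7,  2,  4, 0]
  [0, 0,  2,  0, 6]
x^3 - 18*x^2 + 108*x - 216

The characteristic polynomial is χ_A(x) = (x - 6)^5, so the eigenvalues are known. The minimal polynomial is
  m_A(x) = Π_λ (x − λ)^{k_λ}
where k_λ is the size of the *largest* Jordan block for λ (equivalently, the smallest k with (A − λI)^k v = 0 for every generalised eigenvector v of λ).

  λ = 6: largest Jordan block has size 3, contributing (x − 6)^3

So m_A(x) = (x - 6)^3 = x^3 - 18*x^2 + 108*x - 216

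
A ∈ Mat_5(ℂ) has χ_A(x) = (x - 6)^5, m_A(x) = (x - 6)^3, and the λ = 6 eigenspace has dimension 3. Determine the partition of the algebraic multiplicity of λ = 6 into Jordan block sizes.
Block sizes for λ = 6: [3, 1, 1]

Step 1 — from the characteristic polynomial, algebraic multiplicity of λ = 6 is 5. From dim ker(A − (6)·I) = 3, there are exactly 3 Jordan blocks for λ = 6.
Step 2 — from the minimal polynomial, the factor (x − 6)^3 tells us the largest block for λ = 6 has size 3.
Step 3 — with total size 5, 3 blocks, and largest block 3, the block sizes (in nonincreasing order) are [3, 1, 1].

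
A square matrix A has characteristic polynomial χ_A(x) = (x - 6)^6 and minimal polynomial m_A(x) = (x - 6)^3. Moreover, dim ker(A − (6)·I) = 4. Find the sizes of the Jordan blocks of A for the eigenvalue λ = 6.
Block sizes for λ = 6: [3, 1, 1, 1]

Step 1 — from the characteristic polynomial, algebraic multiplicity of λ = 6 is 6. From dim ker(A − (6)·I) = 4, there are exactly 4 Jordan blocks for λ = 6.
Step 2 — from the minimal polynomial, the factor (x − 6)^3 tells us the largest block for λ = 6 has size 3.
Step 3 — with total size 6, 4 blocks, and largest block 3, the block sizes (in nonincreasing order) are [3, 1, 1, 1].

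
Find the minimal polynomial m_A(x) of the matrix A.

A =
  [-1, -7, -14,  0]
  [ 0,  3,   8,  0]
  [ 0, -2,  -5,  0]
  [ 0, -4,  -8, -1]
x^2 + 2*x + 1

The characteristic polynomial is χ_A(x) = (x + 1)^4, so the eigenvalues are known. The minimal polynomial is
  m_A(x) = Π_λ (x − λ)^{k_λ}
where k_λ is the size of the *largest* Jordan block for λ (equivalently, the smallest k with (A − λI)^k v = 0 for every generalised eigenvector v of λ).

  λ = -1: largest Jordan block has size 2, contributing (x + 1)^2

So m_A(x) = (x + 1)^2 = x^2 + 2*x + 1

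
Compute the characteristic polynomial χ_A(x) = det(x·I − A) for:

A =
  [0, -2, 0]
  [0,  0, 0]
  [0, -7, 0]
x^3

Expanding det(x·I − A) (e.g. by cofactor expansion or by noting that A is similar to its Jordan form J, which has the same characteristic polynomial as A) gives
  χ_A(x) = x^3
which factors as x^3. The eigenvalues (with algebraic multiplicities) are λ = 0 with multiplicity 3.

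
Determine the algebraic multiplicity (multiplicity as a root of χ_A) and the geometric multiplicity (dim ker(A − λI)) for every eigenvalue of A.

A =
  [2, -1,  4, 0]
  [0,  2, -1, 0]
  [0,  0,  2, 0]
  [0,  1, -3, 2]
λ = 2: alg = 4, geom = 2

Step 1 — factor the characteristic polynomial to read off the algebraic multiplicities:
  χ_A(x) = (x - 2)^4

Step 2 — compute geometric multiplicities via the rank-nullity identity g(λ) = n − rank(A − λI):
  rank(A − (2)·I) = 2, so dim ker(A − (2)·I) = n − 2 = 2

Summary:
  λ = 2: algebraic multiplicity = 4, geometric multiplicity = 2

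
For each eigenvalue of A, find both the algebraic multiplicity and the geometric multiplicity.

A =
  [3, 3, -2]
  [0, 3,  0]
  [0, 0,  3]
λ = 3: alg = 3, geom = 2

Step 1 — factor the characteristic polynomial to read off the algebraic multiplicities:
  χ_A(x) = (x - 3)^3

Step 2 — compute geometric multiplicities via the rank-nullity identity g(λ) = n − rank(A − λI):
  rank(A − (3)·I) = 1, so dim ker(A − (3)·I) = n − 1 = 2

Summary:
  λ = 3: algebraic multiplicity = 3, geometric multiplicity = 2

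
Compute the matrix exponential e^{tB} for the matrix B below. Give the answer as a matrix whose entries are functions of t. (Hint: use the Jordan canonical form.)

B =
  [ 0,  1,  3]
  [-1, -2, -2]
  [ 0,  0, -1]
e^{tB} =
  [t*exp(-t) + exp(-t), t*exp(-t), t^2*exp(-t)/2 + 3*t*exp(-t)]
  [-t*exp(-t), -t*exp(-t) + exp(-t), -t^2*exp(-t)/2 - 2*t*exp(-t)]
  [0, 0, exp(-t)]

Strategy: write B = P · J · P⁻¹ where J is a Jordan canonical form, so e^{tB} = P · e^{tJ} · P⁻¹, and e^{tJ} can be computed block-by-block.

B has Jordan form
J =
  [-1,  1,  0]
  [ 0, -1,  1]
  [ 0,  0, -1]
(up to reordering of blocks).

Per-block formulas:
  For a 3×3 Jordan block J_3(-1): exp(t · J_3(-1)) = e^(-1t)·(I + t·N + (t^2/2)·N^2), where N is the 3×3 nilpotent shift.

After assembling e^{tJ} and conjugating by P, we get:

e^{tB} =
  [t*exp(-t) + exp(-t), t*exp(-t), t^2*exp(-t)/2 + 3*t*exp(-t)]
  [-t*exp(-t), -t*exp(-t) + exp(-t), -t^2*exp(-t)/2 - 2*t*exp(-t)]
  [0, 0, exp(-t)]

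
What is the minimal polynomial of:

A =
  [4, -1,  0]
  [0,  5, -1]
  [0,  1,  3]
x^3 - 12*x^2 + 48*x - 64

The characteristic polynomial is χ_A(x) = (x - 4)^3, so the eigenvalues are known. The minimal polynomial is
  m_A(x) = Π_λ (x − λ)^{k_λ}
where k_λ is the size of the *largest* Jordan block for λ (equivalently, the smallest k with (A − λI)^k v = 0 for every generalised eigenvector v of λ).

  λ = 4: largest Jordan block has size 3, contributing (x − 4)^3

So m_A(x) = (x - 4)^3 = x^3 - 12*x^2 + 48*x - 64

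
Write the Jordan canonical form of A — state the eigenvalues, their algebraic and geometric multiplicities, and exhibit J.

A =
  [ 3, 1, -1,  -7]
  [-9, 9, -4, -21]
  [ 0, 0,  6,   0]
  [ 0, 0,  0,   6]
J_3(6) ⊕ J_1(6)

The characteristic polynomial is
  det(x·I − A) = x^4 - 24*x^3 + 216*x^2 - 864*x + 1296 = (x - 6)^4

Eigenvalues and multiplicities (the geometric multiplicity of λ is n − rank(A − λI), which equals the number of Jordan blocks for λ):
  λ = 6: algebraic multiplicity = 4, geometric multiplicity = 2

Determining the block sizes for each eigenvalue:
  λ = 6: with am = 4 and gm = 2, the partition is not yet determined (e.g. several partitions of 4 into 2 parts exist). Let N = A − (6)·I. Computing rank(N^1) = 2, rank(N^2) = 1, rank(N^3) = 0; the number of blocks of size ≥ j is rank(N^{j−1}) − rank(N^j), giving [2, 1, 1]. So we have 1 block(s) of size 3, 1 block(s) of size 1 → block sizes [3, 1]

Assembling the blocks gives a Jordan form
J =
  [6, 1, 0, 0]
  [0, 6, 1, 0]
  [0, 0, 6, 0]
  [0, 0, 0, 6]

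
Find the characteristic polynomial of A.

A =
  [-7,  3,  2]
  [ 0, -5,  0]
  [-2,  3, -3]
x^3 + 15*x^2 + 75*x + 125

Expanding det(x·I − A) (e.g. by cofactor expansion or by noting that A is similar to its Jordan form J, which has the same characteristic polynomial as A) gives
  χ_A(x) = x^3 + 15*x^2 + 75*x + 125
which factors as (x + 5)^3. The eigenvalues (with algebraic multiplicities) are λ = -5 with multiplicity 3.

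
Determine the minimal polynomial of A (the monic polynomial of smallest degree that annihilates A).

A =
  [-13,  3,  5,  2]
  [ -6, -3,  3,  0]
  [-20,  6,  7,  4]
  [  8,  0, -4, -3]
x^3 + 9*x^2 + 27*x + 27

The characteristic polynomial is χ_A(x) = (x + 3)^4, so the eigenvalues are known. The minimal polynomial is
  m_A(x) = Π_λ (x − λ)^{k_λ}
where k_λ is the size of the *largest* Jordan block for λ (equivalently, the smallest k with (A − λI)^k v = 0 for every generalised eigenvector v of λ).

  λ = -3: largest Jordan block has size 3, contributing (x + 3)^3

So m_A(x) = (x + 3)^3 = x^3 + 9*x^2 + 27*x + 27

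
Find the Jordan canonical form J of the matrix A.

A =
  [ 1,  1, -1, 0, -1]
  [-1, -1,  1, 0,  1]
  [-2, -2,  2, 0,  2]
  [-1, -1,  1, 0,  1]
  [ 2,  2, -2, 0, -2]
J_2(0) ⊕ J_1(0) ⊕ J_1(0) ⊕ J_1(0)

The characteristic polynomial is
  det(x·I − A) = x^5

Eigenvalues and multiplicities (the geometric multiplicity of λ is n − rank(A − λI), which equals the number of Jordan blocks for λ):
  λ = 0: algebraic multiplicity = 5, geometric multiplicity = 4

Determining the block sizes for each eigenvalue:
  λ = 0: 4 blocks summing to 5 forces exactly one block of size 2 and the rest size 1 → block sizes [2, 1, 1, 1]

Assembling the blocks gives a Jordan form
J =
  [0, 1, 0, 0, 0]
  [0, 0, 0, 0, 0]
  [0, 0, 0, 0, 0]
  [0, 0, 0, 0, 0]
  [0, 0, 0, 0, 0]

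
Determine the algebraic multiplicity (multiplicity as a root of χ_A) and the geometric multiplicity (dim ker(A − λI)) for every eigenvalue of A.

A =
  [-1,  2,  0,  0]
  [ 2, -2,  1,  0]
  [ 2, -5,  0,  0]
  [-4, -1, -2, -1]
λ = -1: alg = 4, geom = 2

Step 1 — factor the characteristic polynomial to read off the algebraic multiplicities:
  χ_A(x) = (x + 1)^4

Step 2 — compute geometric multiplicities via the rank-nullity identity g(λ) = n − rank(A − λI):
  rank(A − (-1)·I) = 2, so dim ker(A − (-1)·I) = n − 2 = 2

Summary:
  λ = -1: algebraic multiplicity = 4, geometric multiplicity = 2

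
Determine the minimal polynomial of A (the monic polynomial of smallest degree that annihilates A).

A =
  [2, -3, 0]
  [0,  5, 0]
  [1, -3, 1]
x^3 - 8*x^2 + 17*x - 10

The characteristic polynomial is χ_A(x) = (x - 5)*(x - 2)*(x - 1), so the eigenvalues are known. The minimal polynomial is
  m_A(x) = Π_λ (x − λ)^{k_λ}
where k_λ is the size of the *largest* Jordan block for λ (equivalently, the smallest k with (A − λI)^k v = 0 for every generalised eigenvector v of λ).

  λ = 1: largest Jordan block has size 1, contributing (x − 1)
  λ = 2: largest Jordan block has size 1, contributing (x − 2)
  λ = 5: largest Jordan block has size 1, contributing (x − 5)

So m_A(x) = (x - 5)*(x - 2)*(x - 1) = x^3 - 8*x^2 + 17*x - 10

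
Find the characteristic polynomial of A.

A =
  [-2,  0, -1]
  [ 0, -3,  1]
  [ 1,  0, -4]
x^3 + 9*x^2 + 27*x + 27

Expanding det(x·I − A) (e.g. by cofactor expansion or by noting that A is similar to its Jordan form J, which has the same characteristic polynomial as A) gives
  χ_A(x) = x^3 + 9*x^2 + 27*x + 27
which factors as (x + 3)^3. The eigenvalues (with algebraic multiplicities) are λ = -3 with multiplicity 3.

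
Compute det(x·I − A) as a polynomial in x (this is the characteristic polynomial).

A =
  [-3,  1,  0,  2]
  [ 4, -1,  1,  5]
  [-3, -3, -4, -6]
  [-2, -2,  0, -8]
x^4 + 16*x^3 + 96*x^2 + 256*x + 256

Expanding det(x·I − A) (e.g. by cofactor expansion or by noting that A is similar to its Jordan form J, which has the same characteristic polynomial as A) gives
  χ_A(x) = x^4 + 16*x^3 + 96*x^2 + 256*x + 256
which factors as (x + 4)^4. The eigenvalues (with algebraic multiplicities) are λ = -4 with multiplicity 4.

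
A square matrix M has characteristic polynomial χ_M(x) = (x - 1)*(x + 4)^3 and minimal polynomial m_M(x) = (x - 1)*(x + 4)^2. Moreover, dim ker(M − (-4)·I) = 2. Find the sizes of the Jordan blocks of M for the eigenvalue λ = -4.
Block sizes for λ = -4: [2, 1]

Step 1 — from the characteristic polynomial, algebraic multiplicity of λ = -4 is 3. From dim ker(M − (-4)·I) = 2, there are exactly 2 Jordan blocks for λ = -4.
Step 2 — from the minimal polynomial, the factor (x + 4)^2 tells us the largest block for λ = -4 has size 2.
Step 3 — with total size 3, 2 blocks, and largest block 2, the block sizes (in nonincreasing order) are [2, 1].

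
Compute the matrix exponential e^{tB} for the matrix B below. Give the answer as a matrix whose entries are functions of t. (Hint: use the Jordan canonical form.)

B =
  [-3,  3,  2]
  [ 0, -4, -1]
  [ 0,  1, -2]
e^{tB} =
  [exp(-3*t), -t^2*exp(-3*t)/2 + 3*t*exp(-3*t), -t^2*exp(-3*t)/2 + 2*t*exp(-3*t)]
  [0, -t*exp(-3*t) + exp(-3*t), -t*exp(-3*t)]
  [0, t*exp(-3*t), t*exp(-3*t) + exp(-3*t)]

Strategy: write B = P · J · P⁻¹ where J is a Jordan canonical form, so e^{tB} = P · e^{tJ} · P⁻¹, and e^{tJ} can be computed block-by-block.

B has Jordan form
J =
  [-3,  1,  0]
  [ 0, -3,  1]
  [ 0,  0, -3]
(up to reordering of blocks).

Per-block formulas:
  For a 3×3 Jordan block J_3(-3): exp(t · J_3(-3)) = e^(-3t)·(I + t·N + (t^2/2)·N^2), where N is the 3×3 nilpotent shift.

After assembling e^{tJ} and conjugating by P, we get:

e^{tB} =
  [exp(-3*t), -t^2*exp(-3*t)/2 + 3*t*exp(-3*t), -t^2*exp(-3*t)/2 + 2*t*exp(-3*t)]
  [0, -t*exp(-3*t) + exp(-3*t), -t*exp(-3*t)]
  [0, t*exp(-3*t), t*exp(-3*t) + exp(-3*t)]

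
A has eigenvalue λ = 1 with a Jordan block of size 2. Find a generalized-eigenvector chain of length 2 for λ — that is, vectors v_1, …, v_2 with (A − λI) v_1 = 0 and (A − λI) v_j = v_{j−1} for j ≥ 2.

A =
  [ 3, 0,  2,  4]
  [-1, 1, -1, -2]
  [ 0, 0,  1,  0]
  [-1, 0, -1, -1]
A Jordan chain for λ = 1 of length 2:
v_1 = (2, -1, 0, -1)ᵀ
v_2 = (1, 0, 0, 0)ᵀ

Let N = A − (1)·I. We want v_2 with N^2 v_2 = 0 but N^1 v_2 ≠ 0; then v_{j-1} := N · v_j for j = 2, …, 2.

Pick v_2 = (1, 0, 0, 0)ᵀ.
Then v_1 = N · v_2 = (2, -1, 0, -1)ᵀ.

Sanity check: (A − (1)·I) v_1 = (0, 0, 0, 0)ᵀ = 0. ✓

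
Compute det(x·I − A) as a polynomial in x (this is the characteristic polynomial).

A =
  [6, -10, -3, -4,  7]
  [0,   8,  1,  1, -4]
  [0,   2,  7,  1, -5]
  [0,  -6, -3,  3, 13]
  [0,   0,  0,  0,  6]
x^5 - 30*x^4 + 360*x^3 - 2160*x^2 + 6480*x - 7776

Expanding det(x·I − A) (e.g. by cofactor expansion or by noting that A is similar to its Jordan form J, which has the same characteristic polynomial as A) gives
  χ_A(x) = x^5 - 30*x^4 + 360*x^3 - 2160*x^2 + 6480*x - 7776
which factors as (x - 6)^5. The eigenvalues (with algebraic multiplicities) are λ = 6 with multiplicity 5.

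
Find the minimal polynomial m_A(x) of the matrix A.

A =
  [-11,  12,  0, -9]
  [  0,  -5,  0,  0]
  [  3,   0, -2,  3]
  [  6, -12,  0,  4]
x^2 + 7*x + 10

The characteristic polynomial is χ_A(x) = (x + 2)^2*(x + 5)^2, so the eigenvalues are known. The minimal polynomial is
  m_A(x) = Π_λ (x − λ)^{k_λ}
where k_λ is the size of the *largest* Jordan block for λ (equivalently, the smallest k with (A − λI)^k v = 0 for every generalised eigenvector v of λ).

  λ = -5: largest Jordan block has size 1, contributing (x + 5)
  λ = -2: largest Jordan block has size 1, contributing (x + 2)

So m_A(x) = (x + 2)*(x + 5) = x^2 + 7*x + 10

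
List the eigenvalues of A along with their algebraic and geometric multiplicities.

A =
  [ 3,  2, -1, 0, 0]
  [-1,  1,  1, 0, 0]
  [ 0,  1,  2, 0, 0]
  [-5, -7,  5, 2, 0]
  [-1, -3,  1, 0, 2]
λ = 2: alg = 5, geom = 3

Step 1 — factor the characteristic polynomial to read off the algebraic multiplicities:
  χ_A(x) = (x - 2)^5

Step 2 — compute geometric multiplicities via the rank-nullity identity g(λ) = n − rank(A − λI):
  rank(A − (2)·I) = 2, so dim ker(A − (2)·I) = n − 2 = 3

Summary:
  λ = 2: algebraic multiplicity = 5, geometric multiplicity = 3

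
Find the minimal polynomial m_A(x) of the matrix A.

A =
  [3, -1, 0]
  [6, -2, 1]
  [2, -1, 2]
x^3 - 3*x^2 + 3*x - 1

The characteristic polynomial is χ_A(x) = (x - 1)^3, so the eigenvalues are known. The minimal polynomial is
  m_A(x) = Π_λ (x − λ)^{k_λ}
where k_λ is the size of the *largest* Jordan block for λ (equivalently, the smallest k with (A − λI)^k v = 0 for every generalised eigenvector v of λ).

  λ = 1: largest Jordan block has size 3, contributing (x − 1)^3

So m_A(x) = (x - 1)^3 = x^3 - 3*x^2 + 3*x - 1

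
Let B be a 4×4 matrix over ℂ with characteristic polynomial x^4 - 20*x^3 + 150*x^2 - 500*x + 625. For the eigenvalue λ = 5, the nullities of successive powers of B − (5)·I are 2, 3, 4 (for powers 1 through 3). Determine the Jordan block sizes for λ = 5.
Block sizes for λ = 5: [3, 1]

From the dimensions of kernels of powers, the number of Jordan blocks of size at least j is d_j − d_{j−1} where d_j = dim ker(N^j) (with d_0 = 0). Computing the differences gives [2, 1, 1].
The number of blocks of size exactly k is (#blocks of size ≥ k) − (#blocks of size ≥ k + 1), so the partition is: 1 block(s) of size 1, 1 block(s) of size 3.
In nonincreasing order the block sizes are [3, 1].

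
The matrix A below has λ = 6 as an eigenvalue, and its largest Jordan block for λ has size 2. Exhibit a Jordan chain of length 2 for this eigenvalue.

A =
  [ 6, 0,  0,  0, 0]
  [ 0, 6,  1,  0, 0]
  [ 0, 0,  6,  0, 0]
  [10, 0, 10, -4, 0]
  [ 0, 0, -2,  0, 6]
A Jordan chain for λ = 6 of length 2:
v_1 = (0, -1, 0, 0, 2)ᵀ
v_2 = (1, 0, -1, 0, 0)ᵀ

Let N = A − (6)·I. We want v_2 with N^2 v_2 = 0 but N^1 v_2 ≠ 0; then v_{j-1} := N · v_j for j = 2, …, 2.

Pick v_2 = (1, 0, -1, 0, 0)ᵀ.
Then v_1 = N · v_2 = (0, -1, 0, 0, 2)ᵀ.

Sanity check: (A − (6)·I) v_1 = (0, 0, 0, 0, 0)ᵀ = 0. ✓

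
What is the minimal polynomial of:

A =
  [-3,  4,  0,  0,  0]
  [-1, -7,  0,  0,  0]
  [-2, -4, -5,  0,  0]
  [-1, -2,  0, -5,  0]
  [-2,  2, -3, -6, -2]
x^3 + 12*x^2 + 45*x + 50

The characteristic polynomial is χ_A(x) = (x + 2)*(x + 5)^4, so the eigenvalues are known. The minimal polynomial is
  m_A(x) = Π_λ (x − λ)^{k_λ}
where k_λ is the size of the *largest* Jordan block for λ (equivalently, the smallest k with (A − λI)^k v = 0 for every generalised eigenvector v of λ).

  λ = -5: largest Jordan block has size 2, contributing (x + 5)^2
  λ = -2: largest Jordan block has size 1, contributing (x + 2)

So m_A(x) = (x + 2)*(x + 5)^2 = x^3 + 12*x^2 + 45*x + 50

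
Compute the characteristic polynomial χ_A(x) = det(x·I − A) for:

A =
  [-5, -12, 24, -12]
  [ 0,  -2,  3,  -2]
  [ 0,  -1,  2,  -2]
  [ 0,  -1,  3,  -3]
x^4 + 8*x^3 + 18*x^2 + 16*x + 5

Expanding det(x·I − A) (e.g. by cofactor expansion or by noting that A is similar to its Jordan form J, which has the same characteristic polynomial as A) gives
  χ_A(x) = x^4 + 8*x^3 + 18*x^2 + 16*x + 5
which factors as (x + 1)^3*(x + 5). The eigenvalues (with algebraic multiplicities) are λ = -5 with multiplicity 1, λ = -1 with multiplicity 3.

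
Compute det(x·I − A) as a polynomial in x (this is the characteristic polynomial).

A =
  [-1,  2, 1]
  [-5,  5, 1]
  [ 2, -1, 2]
x^3 - 6*x^2 + 12*x - 8

Expanding det(x·I − A) (e.g. by cofactor expansion or by noting that A is similar to its Jordan form J, which has the same characteristic polynomial as A) gives
  χ_A(x) = x^3 - 6*x^2 + 12*x - 8
which factors as (x - 2)^3. The eigenvalues (with algebraic multiplicities) are λ = 2 with multiplicity 3.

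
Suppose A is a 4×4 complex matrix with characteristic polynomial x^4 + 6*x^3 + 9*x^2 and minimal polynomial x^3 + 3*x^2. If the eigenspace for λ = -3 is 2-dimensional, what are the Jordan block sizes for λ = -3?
Block sizes for λ = -3: [1, 1]

Step 1 — from the characteristic polynomial, algebraic multiplicity of λ = -3 is 2. From dim ker(A − (-3)·I) = 2, there are exactly 2 Jordan blocks for λ = -3.
Step 2 — from the minimal polynomial, the factor (x + 3) tells us the largest block for λ = -3 has size 1.
Step 3 — with total size 2, 2 blocks, and largest block 1, the block sizes (in nonincreasing order) are [1, 1].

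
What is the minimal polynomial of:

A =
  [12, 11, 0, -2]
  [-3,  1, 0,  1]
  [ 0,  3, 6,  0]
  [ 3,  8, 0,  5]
x^3 - 18*x^2 + 108*x - 216

The characteristic polynomial is χ_A(x) = (x - 6)^4, so the eigenvalues are known. The minimal polynomial is
  m_A(x) = Π_λ (x − λ)^{k_λ}
where k_λ is the size of the *largest* Jordan block for λ (equivalently, the smallest k with (A − λI)^k v = 0 for every generalised eigenvector v of λ).

  λ = 6: largest Jordan block has size 3, contributing (x − 6)^3

So m_A(x) = (x - 6)^3 = x^3 - 18*x^2 + 108*x - 216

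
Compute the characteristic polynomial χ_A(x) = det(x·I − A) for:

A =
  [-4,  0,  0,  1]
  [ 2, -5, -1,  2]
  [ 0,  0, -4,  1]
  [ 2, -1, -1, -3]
x^4 + 16*x^3 + 96*x^2 + 256*x + 256

Expanding det(x·I − A) (e.g. by cofactor expansion or by noting that A is similar to its Jordan form J, which has the same characteristic polynomial as A) gives
  χ_A(x) = x^4 + 16*x^3 + 96*x^2 + 256*x + 256
which factors as (x + 4)^4. The eigenvalues (with algebraic multiplicities) are λ = -4 with multiplicity 4.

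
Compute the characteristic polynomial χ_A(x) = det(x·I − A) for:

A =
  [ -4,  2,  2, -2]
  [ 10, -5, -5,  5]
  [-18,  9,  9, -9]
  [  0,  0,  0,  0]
x^4

Expanding det(x·I − A) (e.g. by cofactor expansion or by noting that A is similar to its Jordan form J, which has the same characteristic polynomial as A) gives
  χ_A(x) = x^4
which factors as x^4. The eigenvalues (with algebraic multiplicities) are λ = 0 with multiplicity 4.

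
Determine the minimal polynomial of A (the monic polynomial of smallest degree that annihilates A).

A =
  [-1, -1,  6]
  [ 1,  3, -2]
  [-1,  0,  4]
x^3 - 6*x^2 + 12*x - 8

The characteristic polynomial is χ_A(x) = (x - 2)^3, so the eigenvalues are known. The minimal polynomial is
  m_A(x) = Π_λ (x − λ)^{k_λ}
where k_λ is the size of the *largest* Jordan block for λ (equivalently, the smallest k with (A − λI)^k v = 0 for every generalised eigenvector v of λ).

  λ = 2: largest Jordan block has size 3, contributing (x − 2)^3

So m_A(x) = (x - 2)^3 = x^3 - 6*x^2 + 12*x - 8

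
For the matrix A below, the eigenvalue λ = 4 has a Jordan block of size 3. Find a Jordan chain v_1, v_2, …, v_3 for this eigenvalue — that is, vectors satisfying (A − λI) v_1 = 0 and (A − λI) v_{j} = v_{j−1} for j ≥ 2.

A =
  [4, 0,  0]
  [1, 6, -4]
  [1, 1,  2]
A Jordan chain for λ = 4 of length 3:
v_1 = (0, -2, -1)ᵀ
v_2 = (0, 1, 1)ᵀ
v_3 = (1, 0, 0)ᵀ

Let N = A − (4)·I. We want v_3 with N^3 v_3 = 0 but N^2 v_3 ≠ 0; then v_{j-1} := N · v_j for j = 3, …, 2.

Pick v_3 = (1, 0, 0)ᵀ.
Then v_2 = N · v_3 = (0, 1, 1)ᵀ.
Then v_1 = N · v_2 = (0, -2, -1)ᵀ.

Sanity check: (A − (4)·I) v_1 = (0, 0, 0)ᵀ = 0. ✓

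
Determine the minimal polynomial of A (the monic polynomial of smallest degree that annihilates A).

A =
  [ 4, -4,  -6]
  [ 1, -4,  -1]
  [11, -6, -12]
x^3 + 12*x^2 + 48*x + 64

The characteristic polynomial is χ_A(x) = (x + 4)^3, so the eigenvalues are known. The minimal polynomial is
  m_A(x) = Π_λ (x − λ)^{k_λ}
where k_λ is the size of the *largest* Jordan block for λ (equivalently, the smallest k with (A − λI)^k v = 0 for every generalised eigenvector v of λ).

  λ = -4: largest Jordan block has size 3, contributing (x + 4)^3

So m_A(x) = (x + 4)^3 = x^3 + 12*x^2 + 48*x + 64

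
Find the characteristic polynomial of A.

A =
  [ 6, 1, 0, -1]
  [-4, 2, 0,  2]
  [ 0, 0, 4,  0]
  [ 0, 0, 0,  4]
x^4 - 16*x^3 + 96*x^2 - 256*x + 256

Expanding det(x·I − A) (e.g. by cofactor expansion or by noting that A is similar to its Jordan form J, which has the same characteristic polynomial as A) gives
  χ_A(x) = x^4 - 16*x^3 + 96*x^2 - 256*x + 256
which factors as (x - 4)^4. The eigenvalues (with algebraic multiplicities) are λ = 4 with multiplicity 4.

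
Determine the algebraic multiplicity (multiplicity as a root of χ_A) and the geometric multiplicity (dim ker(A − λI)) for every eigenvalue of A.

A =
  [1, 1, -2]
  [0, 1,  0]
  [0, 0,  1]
λ = 1: alg = 3, geom = 2

Step 1 — factor the characteristic polynomial to read off the algebraic multiplicities:
  χ_A(x) = (x - 1)^3

Step 2 — compute geometric multiplicities via the rank-nullity identity g(λ) = n − rank(A − λI):
  rank(A − (1)·I) = 1, so dim ker(A − (1)·I) = n − 1 = 2

Summary:
  λ = 1: algebraic multiplicity = 3, geometric multiplicity = 2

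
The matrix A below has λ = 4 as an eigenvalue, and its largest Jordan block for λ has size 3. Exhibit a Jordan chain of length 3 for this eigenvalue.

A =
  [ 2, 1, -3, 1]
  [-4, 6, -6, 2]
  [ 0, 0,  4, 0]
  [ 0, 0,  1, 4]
A Jordan chain for λ = 4 of length 3:
v_1 = (1, 2, 0, 0)ᵀ
v_2 = (-3, -6, 0, 1)ᵀ
v_3 = (0, 0, 1, 0)ᵀ

Let N = A − (4)·I. We want v_3 with N^3 v_3 = 0 but N^2 v_3 ≠ 0; then v_{j-1} := N · v_j for j = 3, …, 2.

Pick v_3 = (0, 0, 1, 0)ᵀ.
Then v_2 = N · v_3 = (-3, -6, 0, 1)ᵀ.
Then v_1 = N · v_2 = (1, 2, 0, 0)ᵀ.

Sanity check: (A − (4)·I) v_1 = (0, 0, 0, 0)ᵀ = 0. ✓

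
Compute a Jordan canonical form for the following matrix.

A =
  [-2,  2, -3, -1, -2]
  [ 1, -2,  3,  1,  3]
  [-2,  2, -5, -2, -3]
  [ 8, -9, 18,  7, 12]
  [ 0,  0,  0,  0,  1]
J_3(-1) ⊕ J_2(1)

The characteristic polynomial is
  det(x·I − A) = x^5 + x^4 - 2*x^3 - 2*x^2 + x + 1 = (x - 1)^2*(x + 1)^3

Eigenvalues and multiplicities (the geometric multiplicity of λ is n − rank(A − λI), which equals the number of Jordan blocks for λ):
  λ = -1: algebraic multiplicity = 3, geometric multiplicity = 1
  λ = 1: algebraic multiplicity = 2, geometric multiplicity = 1

Determining the block sizes for each eigenvalue:
  λ = -1: one block (gm = 1), so the single block has size am = 3 → block sizes [3]
  λ = 1: one block (gm = 1), so the single block has size am = 2 → block sizes [2]

Assembling the blocks gives a Jordan form
J =
  [-1,  1,  0, 0, 0]
  [ 0, -1,  1, 0, 0]
  [ 0,  0, -1, 0, 0]
  [ 0,  0,  0, 1, 1]
  [ 0,  0,  0, 0, 1]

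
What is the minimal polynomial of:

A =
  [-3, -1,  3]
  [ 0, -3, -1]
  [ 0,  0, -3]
x^3 + 9*x^2 + 27*x + 27

The characteristic polynomial is χ_A(x) = (x + 3)^3, so the eigenvalues are known. The minimal polynomial is
  m_A(x) = Π_λ (x − λ)^{k_λ}
where k_λ is the size of the *largest* Jordan block for λ (equivalently, the smallest k with (A − λI)^k v = 0 for every generalised eigenvector v of λ).

  λ = -3: largest Jordan block has size 3, contributing (x + 3)^3

So m_A(x) = (x + 3)^3 = x^3 + 9*x^2 + 27*x + 27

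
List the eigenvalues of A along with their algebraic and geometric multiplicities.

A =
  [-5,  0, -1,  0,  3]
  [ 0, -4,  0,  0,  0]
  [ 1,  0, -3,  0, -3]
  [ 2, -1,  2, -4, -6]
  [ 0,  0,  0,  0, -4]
λ = -4: alg = 5, geom = 3

Step 1 — factor the characteristic polynomial to read off the algebraic multiplicities:
  χ_A(x) = (x + 4)^5

Step 2 — compute geometric multiplicities via the rank-nullity identity g(λ) = n − rank(A − λI):
  rank(A − (-4)·I) = 2, so dim ker(A − (-4)·I) = n − 2 = 3

Summary:
  λ = -4: algebraic multiplicity = 5, geometric multiplicity = 3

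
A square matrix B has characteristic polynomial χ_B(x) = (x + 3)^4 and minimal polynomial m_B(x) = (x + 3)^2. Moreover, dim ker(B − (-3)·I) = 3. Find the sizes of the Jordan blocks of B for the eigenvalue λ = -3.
Block sizes for λ = -3: [2, 1, 1]

Step 1 — from the characteristic polynomial, algebraic multiplicity of λ = -3 is 4. From dim ker(B − (-3)·I) = 3, there are exactly 3 Jordan blocks for λ = -3.
Step 2 — from the minimal polynomial, the factor (x + 3)^2 tells us the largest block for λ = -3 has size 2.
Step 3 — with total size 4, 3 blocks, and largest block 2, the block sizes (in nonincreasing order) are [2, 1, 1].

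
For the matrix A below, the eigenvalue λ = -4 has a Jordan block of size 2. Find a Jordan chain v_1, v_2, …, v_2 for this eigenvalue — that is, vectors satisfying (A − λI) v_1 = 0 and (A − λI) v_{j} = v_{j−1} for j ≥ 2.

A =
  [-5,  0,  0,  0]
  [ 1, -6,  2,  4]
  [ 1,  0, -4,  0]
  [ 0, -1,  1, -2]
A Jordan chain for λ = -4 of length 2:
v_1 = (0, -2, 0, -1)ᵀ
v_2 = (0, 1, 0, 0)ᵀ

Let N = A − (-4)·I. We want v_2 with N^2 v_2 = 0 but N^1 v_2 ≠ 0; then v_{j-1} := N · v_j for j = 2, …, 2.

Pick v_2 = (0, 1, 0, 0)ᵀ.
Then v_1 = N · v_2 = (0, -2, 0, -1)ᵀ.

Sanity check: (A − (-4)·I) v_1 = (0, 0, 0, 0)ᵀ = 0. ✓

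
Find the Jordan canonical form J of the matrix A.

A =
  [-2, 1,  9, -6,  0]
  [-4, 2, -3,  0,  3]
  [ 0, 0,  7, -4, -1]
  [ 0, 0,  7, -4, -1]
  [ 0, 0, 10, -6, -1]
J_2(0) ⊕ J_1(0) ⊕ J_2(1)

The characteristic polynomial is
  det(x·I − A) = x^5 - 2*x^4 + x^3 = x^3*(x - 1)^2

Eigenvalues and multiplicities (the geometric multiplicity of λ is n − rank(A − λI), which equals the number of Jordan blocks for λ):
  λ = 0: algebraic multiplicity = 3, geometric multiplicity = 2
  λ = 1: algebraic multiplicity = 2, geometric multiplicity = 1

Determining the block sizes for each eigenvalue:
  λ = 0: 2 blocks summing to 3 forces exactly one block of size 2 and the rest size 1 → block sizes [2, 1]
  λ = 1: one block (gm = 1), so the single block has size am = 2 → block sizes [2]

Assembling the blocks gives a Jordan form
J =
  [0, 1, 0, 0, 0]
  [0, 0, 0, 0, 0]
  [0, 0, 0, 0, 0]
  [0, 0, 0, 1, 1]
  [0, 0, 0, 0, 1]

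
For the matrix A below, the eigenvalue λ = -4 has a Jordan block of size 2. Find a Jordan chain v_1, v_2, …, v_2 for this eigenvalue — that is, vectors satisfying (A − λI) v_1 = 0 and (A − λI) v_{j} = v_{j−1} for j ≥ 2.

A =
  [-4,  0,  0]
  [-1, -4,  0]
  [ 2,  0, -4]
A Jordan chain for λ = -4 of length 2:
v_1 = (0, -1, 2)ᵀ
v_2 = (1, 0, 0)ᵀ

Let N = A − (-4)·I. We want v_2 with N^2 v_2 = 0 but N^1 v_2 ≠ 0; then v_{j-1} := N · v_j for j = 2, …, 2.

Pick v_2 = (1, 0, 0)ᵀ.
Then v_1 = N · v_2 = (0, -1, 2)ᵀ.

Sanity check: (A − (-4)·I) v_1 = (0, 0, 0)ᵀ = 0. ✓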